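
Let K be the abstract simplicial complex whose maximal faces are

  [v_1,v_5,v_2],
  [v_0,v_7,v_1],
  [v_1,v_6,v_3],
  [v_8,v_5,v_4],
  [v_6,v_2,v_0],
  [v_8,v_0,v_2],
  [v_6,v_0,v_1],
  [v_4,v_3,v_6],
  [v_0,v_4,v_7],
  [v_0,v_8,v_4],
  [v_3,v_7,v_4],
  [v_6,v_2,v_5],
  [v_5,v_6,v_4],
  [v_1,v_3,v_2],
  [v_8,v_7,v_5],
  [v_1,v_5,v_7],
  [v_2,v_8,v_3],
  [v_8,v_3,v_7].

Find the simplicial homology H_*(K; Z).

H_0 ≅ Z,  H_1 ≅ Z ⊕ Z/2,  H_2 = 0.

Fix the vertex order v_0 < v_1 < v_2 < v_3 < v_4 < v_5 < v_6 < v_7 < v_8 and write every simplex with vertices in increasing order. Then dim K = 2 and the simplices of K are:

  0-simplices (9): [v_0], [v_1], [v_2], [v_3], [v_4], [v_5], [v_6], [v_7], [v_8]
  1-simplices (27): (27 of them)
  2-simplices (18): (18 of them)

giving chain groups C_0 ≅ Z^9, C_1 ≅ Z^27, C_2 ≅ Z^18.

∂_1: C_1 → C_0 is given by ∂[p,q] = [q] − [p].
The resulting 9×27 matrix has rank 8, and its Smith normal form has invariant factors (1,1,1,1,1,1,1,1).

∂_2: C_2 → C_1 acts by ∂[p,q,r] = [q,r] − [p,r] + [p,q]. For instance
  ∂[v_0,v_1,v_6] = [v_1,v_6] − [v_0,v_6] + [v_0,v_1],
  ∂[v_3,v_4,v_6] = [v_4,v_6] − [v_3,v_6] + [v_3,v_4].
The 27×18 boundary matrix has rank 18 and Smith normal form diag(1,1,1,1,1,1,1,1,1,1,1,1,1,1,1,1,1,2).

Reading off H_k = ker ∂_k / im ∂_{k+1}:

  H_0: rank C_0 − rank ∂_1 = 9 − 8 = 1, and the invariant factors of ∂_1 are all 1, so H_0 ≅ Z.
  H_1: rank ker ∂_1 − rank ∂_2 = (27 − 8) − 18 = 1, and ∂_2 has invariant factor 2 > 1, so H_1 ≅ Z ⊕ Z/2.
  H_2: rank ker ∂_2 − rank ∂_3 = (18 − 18) − 0 = 0, and there is no ∂_3, so H_2 ≅ 0.

As a check, the Euler characteristic is 9 − 27 + 18 = 0, which agrees with 1 − 1 + 0 = 0.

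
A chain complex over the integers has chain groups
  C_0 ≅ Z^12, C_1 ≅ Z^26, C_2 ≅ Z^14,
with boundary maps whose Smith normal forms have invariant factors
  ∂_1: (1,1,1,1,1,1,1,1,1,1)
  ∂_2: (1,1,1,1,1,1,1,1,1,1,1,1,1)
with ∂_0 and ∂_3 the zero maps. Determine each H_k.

H_0: b_0 = 12 − 0 − 10 = 2; torsion from ∂_1 factors > 1: none. So H_0 = Z^2.
H_1: b_1 = 26 − 10 − 13 = 3; torsion from ∂_2 factors > 1: none. So H_1 = Z^3.
H_2: b_2 = 14 − 13 − 0 = 1; torsion from ∂_3 factors > 1: none. So H_2 = Z.

H_0 = Z^2,  H_1 = Z^3,  H_2 = Z.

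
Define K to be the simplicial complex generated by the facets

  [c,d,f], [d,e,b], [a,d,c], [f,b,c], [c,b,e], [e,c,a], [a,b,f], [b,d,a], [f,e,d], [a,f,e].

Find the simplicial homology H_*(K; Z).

H_0 = Z,  H_1 = Z/2,  H_2 = 0.

Take the total order a < b < c < d < e < f on the vertex set. Then K (dimension 2) consists of the simplices:

  0-simplices (6): a, b, c, d, e, f
  1-simplices (15): ab, ac, ad, ae, af, bc, bd, be, bf, cd, ce, cf, de, df, ef
  2-simplices (10): abd, abf, acd, ace, aef, bce, bcf, bde, cdf, def

giving chain groups C_0 ≅ Z^6, C_1 ≅ Z^15, C_2 ≅ Z^10.

The boundary map ∂_1: C_1 → C_0 maps an edge to its endpoints' difference, ∂[p,q] = q − p. For instance
  ∂be = e − b.
As a 6×15 matrix over Z this has rank 5, with invariant factors (1,1,1,1,1).

Boundary ∂_2: C_2 → C_1 maps a triangle to the signed sum of its edges. For instance
  ∂bcf = cf − bf + bc,
  ∂ace = ce − ae + ac.
The resulting 15×10 matrix has rank 10, and its Smith normal form has invariant factors (1,1,1,1,1,1,1,1,1,2).

Reading off H_k = ker ∂_k / im ∂_{k+1}:

  H_0: rank C_0 − rank ∂_1 = 6 − 5 = 1, and the invariant factors of ∂_1 are all 1, so H_0 ≅ Z.
  H_1: rank ker ∂_1 − rank ∂_2 = (15 − 5) − 10 = 0, and ∂_2 has invariant factor 2 > 1, so H_1 ≅ Z/2.
  H_2: rank ker ∂_2 − rank ∂_3 = (10 − 10) − 0 = 0, and there is no ∂_3, so H_2 ≅ 0.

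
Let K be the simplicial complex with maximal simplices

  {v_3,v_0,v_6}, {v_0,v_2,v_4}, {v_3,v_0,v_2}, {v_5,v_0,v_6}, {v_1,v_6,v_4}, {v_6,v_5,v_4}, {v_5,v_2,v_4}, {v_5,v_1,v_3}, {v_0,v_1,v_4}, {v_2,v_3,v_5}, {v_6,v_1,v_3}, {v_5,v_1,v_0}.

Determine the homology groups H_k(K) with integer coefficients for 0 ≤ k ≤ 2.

H_0 = Z,  H_1 = Z_2,  H_2 = 0.

Fix the vertex order v_0 < v_1 < v_2 < v_3 < v_4 < v_5 < v_6 and write every simplex with vertices in increasing order. Then dim K = 2 and the simplices of K are:

  0-simplices (7): [v_0], [v_1], [v_2], [v_3], [v_4], [v_5], [v_6]
  1-simplices (18): (18 of them)
  2-simplices (12): (12 of them)

so the chain groups are C_0 ≅ Z^7, C_1 ≅ Z^18, C_2 ≅ Z^12.

Boundary ∂_1: C_1 → C_0 sends each edge [p,q] (with p < q) to q − p.
As a 7×18 matrix over Z this has rank 6, with invariant factors (1,1,1,1,1,1).

The boundary map ∂_2: C_2 → C_1 sends each 2-simplex [p,q,r] to [q,r] − [p,r] + [p,q]. For instance
  ∂[v_0,v_3,v_6] = [v_3,v_6] − [v_0,v_6] + [v_0,v_3],
  ∂[v_1,v_3,v_6] = [v_3,v_6] − [v_1,v_6] + [v_1,v_3].
As a 18×12 matrix over Z this has rank 12, with invariant factors (1,1,1,1,1,1,1,1,1,1,1,2).

Computing H_k = (kernel of ∂_k) / (image of ∂_{k+1}):

  H_0: rank C_0 − rank ∂_1 = 7 − 6 = 1, and the invariant factors of ∂_1 are all 1, so H_0 = Z.
  H_1: rank ker ∂_1 − rank ∂_2 = (18 − 6) − 12 = 0, and ∂_2 has invariant factor 2 > 1, so H_1 = Z_2.
  H_2: rank ker ∂_2 − rank ∂_3 = (12 − 12) − 0 = 0, and there is no ∂_3, so H_2 = 0.

(K is a triangulation of the real projective plane RP^2.)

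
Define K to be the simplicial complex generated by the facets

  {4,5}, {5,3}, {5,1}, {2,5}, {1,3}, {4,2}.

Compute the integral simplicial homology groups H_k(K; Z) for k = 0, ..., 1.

H_0 = Z,  H_1 = Z^2.

Take the total order 1 < 2 < 3 < 4 < 5 on the vertex set. Then K (dimension 1) consists of the simplices:

  0-simplices (5): [1], [2], [3], [4], [5]
  1-simplices (6): [1,3], [1,5], [2,4], [2,5], [3,5], [4,5]

so the chain groups are C_0 ≅ Z^5, C_1 ≅ Z^6.

The boundary map ∂_1: C_1 → C_0 maps an edge to its endpoints' difference, ∂[p,q] = q − p. For instance
  ∂[3,5] = [5] − [3].
This gives a 5×6 integer matrix of rank 4; reducing to Smith normal form yields diagonal entries (1,1,1,1).

From H_k ≅ ker(∂_k) / im(∂_{k+1}) we obtain:

  H_0: rank C_0 − rank ∂_1 = 5 − 4 = 1, and the invariant factors of ∂_1 are all 1, so H_0 ≅ Z.
  H_1: rank ker ∂_1 − rank ∂_2 = (6 − 4) − 0 = 2, and there is no ∂_2, so H_1 ≅ Z^2.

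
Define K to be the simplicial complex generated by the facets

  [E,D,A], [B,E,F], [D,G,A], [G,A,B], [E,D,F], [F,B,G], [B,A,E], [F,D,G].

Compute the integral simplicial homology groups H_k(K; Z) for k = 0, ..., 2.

Take the total order A < B < D < E < F < G on the vertex set. Then K (dimension 2) consists of the simplices:

  0-simplices (6): A, B, D, E, F, G
  1-simplices (12): AB, AD, AE, AG, BE, BF, BG, DE, DF, DG, EF, FG
  2-simplices (8): ABE, ABG, ADE, ADG, BEF, BFG, DEF, DFG

so the chain groups are C_0 ≅ Z^6, C_1 ≅ Z^12, C_2 ≅ Z^8.

Boundary ∂_1: C_1 → C_0 maps an edge to its endpoints' difference, ∂[p,q] = q − p. For instance
  ∂AE = E − A.
The 6×12 boundary matrix has rank 5 and Smith normal form diag(1,1,1,1,1).

Boundary ∂_2: C_2 → C_1 maps a triangle to the signed sum of its edges. For instance
  ∂ADE = DE − AE + AD,
  ∂BEF = EF − BF + BE.
As a 12×8 matrix over Z this has rank 7, with invariant factors (1,1,1,1,1,1,1).

Reading off H_k = ker ∂_k / im ∂_{k+1}:

  H_0: rank C_0 − rank ∂_1 = 6 − 5 = 1, and the invariant factors of ∂_1 are all 1, so H_0 ≅ Z.
  H_1: rank ker ∂_1 − rank ∂_2 = (12 − 5) − 7 = 0, and the invariant factors of ∂_2 are all 1, so H_1 ≅ 0.
  H_2: rank ker ∂_2 − rank ∂_3 = (8 − 7) − 0 = 1, and there is no ∂_3, so H_2 ≅ Z.

H_0 ≅ Z,  H_1 = 0,  H_2 ≅ Z.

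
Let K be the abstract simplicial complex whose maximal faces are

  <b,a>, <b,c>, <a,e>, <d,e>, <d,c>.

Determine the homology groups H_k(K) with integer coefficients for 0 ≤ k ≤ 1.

Take the total order a < b < c < d < e on the vertex set. Then K (dimension 1) consists of the simplices:

  0-simplices (5): a, b, c, d, e
  1-simplices (5): ab, ae, bc, cd, de

so the chain groups are C_0 ≅ Z^5, C_1 ≅ Z^5.

The boundary map ∂_1: C_1 → C_0 maps an edge to its endpoints' difference, ∂[p,q] = q − p. For instance
  ∂de = e − d.
This gives a 5×5 integer matrix of rank 4; reducing to Smith normal form yields diagonal entries (1,1,1,1).

Computing H_k = (kernel of ∂_k) / (image of ∂_{k+1}):

  H_0: rank C_0 − rank ∂_1 = 5 − 4 = 1, and the invariant factors of ∂_1 are all 1, so H_0 = Z.
  H_1: rank ker ∂_1 − rank ∂_2 = (5 − 4) − 0 = 1, and there is no ∂_2, so H_1 = Z.

As a check, the Euler characteristic is 5 − 5 = 0, which agrees with 1 − 1 = 0.

H_0 = Z,  H_1 = Z.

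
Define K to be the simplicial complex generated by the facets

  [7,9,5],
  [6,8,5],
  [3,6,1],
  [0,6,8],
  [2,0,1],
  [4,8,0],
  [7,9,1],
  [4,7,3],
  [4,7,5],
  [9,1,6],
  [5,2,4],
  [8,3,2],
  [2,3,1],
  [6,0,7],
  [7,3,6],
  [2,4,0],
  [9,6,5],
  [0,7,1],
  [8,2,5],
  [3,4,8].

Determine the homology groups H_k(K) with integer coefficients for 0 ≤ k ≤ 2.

Take the total order 0 < 1 < 2 < 3 < 4 < 5 < 6 < 7 < 8 < 9 on the vertex set. Then K (dimension 2) consists of the simplices:

  0-simplices (10): [0], [1], [2], [3], [4], [5], [6], [7], [8], [9]
  1-simplices (30): (30 of them)
  2-simplices (20): (20 of them)

Hence C_0 ≅ Z^10, C_1 ≅ Z^30, C_2 ≅ Z^20.

Boundary ∂_1: C_1 → C_0 maps an edge to its endpoints' difference, ∂[p,q] = q − p. For instance
  ∂[5,7] = [7] − [5].
As a 10×30 matrix over Z this has rank 9, with invariant factors (1,1,1,1,1,1,1,1,1).

The boundary map ∂_2: C_2 → C_1 maps a triangle to the signed sum of its edges. For instance
  ∂[3,4,8] = [4,8] − [3,8] + [3,4],
  ∂[1,6,9] = [6,9] − [1,9] + [1,6].
The 30×20 boundary matrix has rank 20 and Smith normal form diag(1,1,1,1,1,1,1,1,1,1,1,1,1,1,1,1,1,1,1,2).

Reading off H_k = ker ∂_k / im ∂_{k+1}:

  H_0: rank C_0 − rank ∂_1 = 10 − 9 = 1, and the invariant factors of ∂_1 are all 1, so H_0 ≅ Z.
  H_1: rank ker ∂_1 − rank ∂_2 = (30 − 9) − 20 = 1, and ∂_2 has invariant factor 2 > 1, so H_1 ≅ Z ⊕ Z_2.
  H_2: rank ker ∂_2 − rank ∂_3 = (20 − 20) − 0 = 0, and there is no ∂_3, so H_2 ≅ 0.

H_0 = Z,  H_1 = Z ⊕ Z_2,  H_2 = 0.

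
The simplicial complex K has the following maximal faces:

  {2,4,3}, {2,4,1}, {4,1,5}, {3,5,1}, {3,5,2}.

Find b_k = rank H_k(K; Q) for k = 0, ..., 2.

K has 5 vertices, 10 edges, 5 triangles.
rank ∂_0 = 0, rank ∂_1 = 4 ⇒ b_0 = 5 − 0 − 4 = 1; all invariant factors of ∂_1 are 1 so no torsion. So H_0 ≅ Z.
rank ∂_1 = 4, rank ∂_2 = 5 ⇒ b_1 = 10 − 4 − 5 = 1; all invariant factors of ∂_2 are 1 so no torsion. So H_1 ≅ Z.
rank ∂_2 = 5, rank ∂_3 = 0 ⇒ b_2 = 5 − 5 − 0 = 0. So H_2 ≅ 0.

b_0 = 1, b_1 = 1, b_2 = 0.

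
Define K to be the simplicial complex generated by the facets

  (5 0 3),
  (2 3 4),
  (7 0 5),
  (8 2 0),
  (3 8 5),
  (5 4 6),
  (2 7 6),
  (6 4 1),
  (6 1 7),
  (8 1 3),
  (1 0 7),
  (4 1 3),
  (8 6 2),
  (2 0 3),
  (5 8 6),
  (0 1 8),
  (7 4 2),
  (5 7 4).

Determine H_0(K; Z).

We work with the vertex ordering 0 < 1 < 2 < 3 < 4 < 5 < 6 < 7 < 8. The simplices of K, each written with vertices in increasing order, are:

  0-simplices (9): [0], [1], [2], [3], [4], [5], [6], [7], [8]
  1-simplices (27): (27 of them)
  2-simplices (18): [0,1,7], [0,1,8], [0,2,3], [0,2,8], [0,3,5], [0,5,7], [1,3,4], [1,3,8], [1,4,6], [1,6,7], [2,3,4], [2,4,7], [2,6,7], [2,6,8], [3,5,8], [4,5,6], [4,5,7], [5,6,8]

so the chain groups are C_0 ≅ Z^9, C_1 ≅ Z^27, C_2 ≅ Z^18.

Boundary ∂_1: C_1 → C_0 is given by ∂[p,q] = [q] − [p]. For instance
  ∂[4,5] = [5] − [4].
The resulting 9×27 matrix has rank 8, and its Smith normal form has invariant factors (1,1,1,1,1,1,1,1).

Boundary ∂_2: C_2 → C_1 sends each 2-simplex [p,q,r] to [q,r] − [p,r] + [p,q]. For instance
  ∂[2,6,7] = [6,7] − [2,7] + [2,6],
  ∂[1,4,6] = [4,6] − [1,6] + [1,4].
This gives a 27×18 integer matrix of rank 18; reducing to Smith normal form yields diagonal entries (1,1,1,1,1,1,1,1,1,1,1,1,1,1,1,1,1,2).

From H_k ≅ ker(∂_k) / im(∂_{k+1}) we obtain:

  H_0: rank C_0 − rank ∂_1 = 9 − 8 = 1, and the invariant factors of ∂_1 are all 1, so H_0 = Z.

(K is a triangulation of the Klein bottle.)

H_0 = Z.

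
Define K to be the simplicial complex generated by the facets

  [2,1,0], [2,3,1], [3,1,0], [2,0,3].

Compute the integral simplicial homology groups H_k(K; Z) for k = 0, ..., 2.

H_0 = Z,  H_1 = 0,  H_2 = Z.

K has 4 vertices, 6 edges, 4 triangles.
rank ∂_0 = 0, rank ∂_1 = 3 ⇒ b_0 = 4 − 0 − 3 = 1; all invariant factors of ∂_1 are 1 so no torsion. So H_0 = Z.
rank ∂_1 = 3, rank ∂_2 = 3 ⇒ b_1 = 6 − 3 − 3 = 0; all invariant factors of ∂_2 are 1 so no torsion. So H_1 = 0.
rank ∂_2 = 3, rank ∂_3 = 0 ⇒ b_2 = 4 − 3 − 0 = 1. So H_2 = Z.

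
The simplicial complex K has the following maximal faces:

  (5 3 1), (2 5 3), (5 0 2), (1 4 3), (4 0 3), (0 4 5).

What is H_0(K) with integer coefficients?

Take the total order 0 < 1 < 2 < 3 < 4 < 5 on the vertex set. Then K (dimension 2) consists of the simplices:

  0-simplices (6): [0], [1], [2], [3], [4], [5]
  1-simplices (12): [0,2], [0,3], [0,4], [0,5], [1,3], [1,4], [1,5], [2,3], [2,5], [3,4], [3,5], [4,5]
  2-simplices (6): [0,2,5], [0,3,4], [0,4,5], [1,3,4], [1,3,5], [2,3,5]

Hence C_0 ≅ Z^6, C_1 ≅ Z^12, C_2 ≅ Z^6.

Boundary ∂_1: C_1 → C_0 is given by ∂[p,q] = [q] − [p].
The resulting 6×12 matrix has rank 5, and its Smith normal form has invariant factors (1,1,1,1,1).

∂_2: C_2 → C_1 acts by ∂[p,q,r] = [q,r] − [p,r] + [p,q]. For instance
  ∂[0,3,4] = [3,4] − [0,4] + [0,3],
  ∂[1,3,5] = [3,5] − [1,5] + [1,3].
This gives a 12×6 integer matrix of rank 6; reducing to Smith normal form yields diagonal entries (1,1,1,1,1,1).

Computing H_k = (kernel of ∂_k) / (image of ∂_{k+1}):

  H_0: rank C_0 − rank ∂_1 = 6 − 5 = 1, and the invariant factors of ∂_1 are all 1, so H_0 = Z.

H_0 = Z.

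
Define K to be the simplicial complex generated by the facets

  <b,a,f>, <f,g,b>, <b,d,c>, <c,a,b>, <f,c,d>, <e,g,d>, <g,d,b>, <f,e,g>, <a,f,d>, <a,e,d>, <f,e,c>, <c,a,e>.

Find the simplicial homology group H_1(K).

H_1 = Z/2Z.

Fix the vertex order a < b < c < d < e < f < g and write every simplex with vertices in increasing order. Then dim K = 2 and the simplices of K are:

  0-simplices (7): a, b, c, d, e, f, g
  1-simplices (18): ab, ac, ad, ae, af, bc, bd, bf, bg, cd, ce, cf, de, df, dg, ef, eg, fg
  2-simplices (12): abc, abf, ace, ade, adf, bcd, bdg, bfg, cdf, cef, deg, efg

giving chain groups C_0 ≅ Z^7, C_1 ≅ Z^18, C_2 ≅ Z^12.

∂_1: C_1 → C_0 maps an edge to its endpoints' difference, ∂[p,q] = q − p.
As a 7×18 matrix over Z this has rank 6, with invariant factors (1,1,1,1,1,1).

∂_2: C_2 → C_1 acts by ∂[p,q,r] = [q,r] − [p,r] + [p,q]. For instance
  ∂ade = de − ae + ad,
  ∂bdg = dg − bg + bd.
This gives a 18×12 integer matrix of rank 12; reducing to Smith normal form yields diagonal entries (1,1,1,1,1,1,1,1,1,1,1,2).

From H_k ≅ ker(∂_k) / im(∂_{k+1}) we obtain:

  H_1: rank ker ∂_1 − rank ∂_2 = (18 − 6) − 12 = 0, and ∂_2 has invariant factor 2 > 1, so H_1 = Z/2Z.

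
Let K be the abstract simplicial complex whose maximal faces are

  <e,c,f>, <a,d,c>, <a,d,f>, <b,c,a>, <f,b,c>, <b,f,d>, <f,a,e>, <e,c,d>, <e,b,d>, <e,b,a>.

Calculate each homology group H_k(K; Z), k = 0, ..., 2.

H_0 ≅ Z,  H_1 ≅ Z/2Z,  H_2 = 0.

Fix the vertex order a < b < c < d < e < f and write every simplex with vertices in increasing order. Then dim K = 2 and the simplices of K are:

  0-simplices (6): a, b, c, d, e, f
  1-simplices (15): ab, ac, ad, ae, af, bc, bd, be, bf, cd, ce, cf, de, df, ef
  2-simplices (10): abc, abe, acd, adf, aef, bcf, bde, bdf, cde, cef

so the chain groups are C_0 ≅ Z^6, C_1 ≅ Z^15, C_2 ≅ Z^10.

The boundary map ∂_1: C_1 → C_0 maps an edge to its endpoints' difference, ∂[p,q] = q − p. For instance
  ∂bd = d − b.
This gives a 6×15 integer matrix of rank 5; reducing to Smith normal form yields diagonal entries (1,1,1,1,1).

∂_2: C_2 → C_1 maps a triangle to the signed sum of its edges. For instance
  ∂abe = be − ae + ab,
  ∂cde = de − ce + cd.
The 15×10 boundary matrix has rank 10 and Smith normal form diag(1,1,1,1,1,1,1,1,1,2).

Computing H_k = (kernel of ∂_k) / (image of ∂_{k+1}):

  H_0: rank C_0 − rank ∂_1 = 6 − 5 = 1, and the invariant factors of ∂_1 are all 1, so H_0 = Z.
  H_1: rank ker ∂_1 − rank ∂_2 = (15 − 5) − 10 = 0, and ∂_2 has invariant factor 2 > 1, so H_1 = Z/2Z.
  H_2: rank ker ∂_2 − rank ∂_3 = (10 − 10) − 0 = 0, and there is no ∂_3, so H_2 = 0.

(K is a triangulation of the real projective plane RP^2.)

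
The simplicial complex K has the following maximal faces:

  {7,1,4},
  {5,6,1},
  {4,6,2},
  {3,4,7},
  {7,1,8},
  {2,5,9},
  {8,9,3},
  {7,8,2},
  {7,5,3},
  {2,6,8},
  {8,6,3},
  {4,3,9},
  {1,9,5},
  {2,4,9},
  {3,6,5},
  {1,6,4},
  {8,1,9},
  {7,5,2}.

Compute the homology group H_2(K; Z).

Order the vertices as 1 < 2 < 3 < 4 < 5 < 6 < 7 < 8 < 9. Listing each simplex with vertices in this order, K has dimension 2 with simplices:

  0-simplices (9): [1], [2], [3], [4], [5], [6], [7], [8], [9]
  1-simplices (27): (27 of them)
  2-simplices (18): [1,4,6], [1,4,7], [1,5,6], [1,5,9], [1,7,8], [1,8,9], [2,4,6], [2,4,9], [2,5,7], [2,5,9], [2,6,8], [2,7,8], [3,4,7], [3,4,9], [3,5,6], [3,5,7], [3,6,8], [3,8,9]

giving chain groups C_0 ≅ Z^9, C_1 ≅ Z^27, C_2 ≅ Z^18.

Boundary ∂_1: C_1 → C_0 is given by ∂[p,q] = [q] − [p]. For instance
  ∂[8,9] = [9] − [8].
The resulting 9×27 matrix has rank 8, and its Smith normal form has invariant factors (1,1,1,1,1,1,1,1).

The boundary map ∂_2: C_2 → C_1 maps a triangle to the signed sum of its edges. For instance
  ∂[2,5,9] = [5,9] − [2,9] + [2,5],
  ∂[3,4,7] = [4,7] − [3,7] + [3,4].
The 27×18 boundary matrix has rank 17 and Smith normal form diag(1,1,1,1,1,1,1,1,1,1,1,1,1,1,1,1,1).

Reading off H_k = ker ∂_k / im ∂_{k+1}:

  H_2: rank ker ∂_2 − rank ∂_3 = (18 − 17) − 0 = 1, and there is no ∂_3, so H_2 ≅ Z.

(K is a triangulation of the torus T^2.)

H_2 = Z.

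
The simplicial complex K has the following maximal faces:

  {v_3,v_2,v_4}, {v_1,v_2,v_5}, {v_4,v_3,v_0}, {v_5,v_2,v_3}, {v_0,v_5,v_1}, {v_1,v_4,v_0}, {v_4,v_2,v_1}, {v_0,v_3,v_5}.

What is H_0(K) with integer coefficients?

H_0 ≅ Z.

Take the total order v_0 < v_1 < v_2 < v_3 < v_4 < v_5 on the vertex set. Then K (dimension 2) consists of the simplices:

  0-simplices (6): [v_0], [v_1], [v_2], [v_3], [v_4], [v_5]
  1-simplices (12): [v_0,v_1], [v_0,v_3], [v_0,v_4], [v_0,v_5], [v_1,v_2], [v_1,v_4], [v_1,v_5], [v_2,v_3], [v_2,v_4], [v_2,v_5], [v_3,v_4], [v_3,v_5]
  2-simplices (8): [v_0,v_1,v_4], [v_0,v_1,v_5], [v_0,v_3,v_4], [v_0,v_3,v_5], [v_1,v_2,v_4], [v_1,v_2,v_5], [v_2,v_3,v_4], [v_2,v_3,v_5]

giving chain groups C_0 ≅ Z^6, C_1 ≅ Z^12, C_2 ≅ Z^8.

Boundary ∂_1: C_1 → C_0 is given by ∂[p,q] = [q] − [p].
The resulting 6×12 matrix has rank 5, and its Smith normal form has invariant factors (1,1,1,1,1).

∂_2: C_2 → C_1 acts by ∂[p,q,r] = [q,r] − [p,r] + [p,q]. For instance
  ∂[v_1,v_2,v_5] = [v_2,v_5] − [v_1,v_5] + [v_1,v_2],
  ∂[v_1,v_2,v_4] = [v_2,v_4] − [v_1,v_4] + [v_1,v_2].
This gives a 12×8 integer matrix of rank 7; reducing to Smith normal form yields diagonal entries (1,1,1,1,1,1,1).

Reading off H_k = ker ∂_k / im ∂_{k+1}:

  H_0: rank C_0 − rank ∂_1 = 6 − 5 = 1, and the invariant factors of ∂_1 are all 1, so H_0 = Z.

(K is a triangulation of the 2-sphere S^2.)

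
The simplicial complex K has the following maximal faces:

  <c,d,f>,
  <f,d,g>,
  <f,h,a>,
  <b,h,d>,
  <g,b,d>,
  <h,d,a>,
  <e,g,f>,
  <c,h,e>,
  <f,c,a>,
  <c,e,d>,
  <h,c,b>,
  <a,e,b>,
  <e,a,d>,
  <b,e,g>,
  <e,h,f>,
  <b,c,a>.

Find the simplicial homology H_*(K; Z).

Order the vertices as a < b < c < d < e < f < g < h. Listing each simplex with vertices in this order, K has dimension 2 with simplices:

  0-simplices (8): a, b, c, d, e, f, g, h
  1-simplices (24): ab, ac, ad, ae, af, ah, bc, bd, be, bg, bh, cd, ce, cf, ch, de, df, dg, dh, ef, eg, eh, fg, fh
  2-simplices (16): abc, abe, acf, ade, adh, afh, bch, bdg, bdh, beg, cde, cdf, ceh, dfg, efg, efh

so the chain groups are C_0 ≅ Z^8, C_1 ≅ Z^24, C_2 ≅ Z^16.

The boundary map ∂_1: C_1 → C_0 is given by ∂[p,q] = [q] − [p]. For instance
  ∂ef = f − e.
The 8×24 boundary matrix has rank 7 and Smith normal form diag(1,1,1,1,1,1,1).

The boundary map ∂_2: C_2 → C_1 acts by ∂[p,q,r] = [q,r] − [p,r] + [p,q]. For instance
  ∂efg = fg − eg + ef,
  ∂bdh = dh − bh + bd.
The resulting 24×16 matrix has rank 15, and its Smith normal form has invariant factors (1,1,1,1,1,1,1,1,1,1,1,1,1,1,1).

From H_k ≅ ker(∂_k) / im(∂_{k+1}) we obtain:

  H_0: rank C_0 − rank ∂_1 = 8 − 7 = 1, and the invariant factors of ∂_1 are all 1, so H_0 ≅ Z.
  H_1: rank ker ∂_1 − rank ∂_2 = (24 − 7) − 15 = 2, and the invariant factors of ∂_2 are all 1, so H_1 ≅ Z^2.
  H_2: rank ker ∂_2 − rank ∂_3 = (16 − 15) − 0 = 1, and there is no ∂_3, so H_2 ≅ Z.

As a check, the Euler characteristic is 8 − 24 + 16 = 0, which agrees with 1 − 2 + 1 = 0.
(K is a triangulation of the torus T^2.)

H_0 ≅ Z,  H_1 ≅ Z^2,  H_2 ≅ Z.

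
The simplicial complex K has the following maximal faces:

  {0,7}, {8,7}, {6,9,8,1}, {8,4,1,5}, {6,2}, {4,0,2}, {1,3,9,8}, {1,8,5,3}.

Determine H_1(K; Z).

H_1 ≅ Z^2.

Fix the vertex order 0 < 1 < 2 < 3 < 4 < 5 < 6 < 7 < 8 < 9 and write every simplex with vertices in increasing order. Then dim K = 3 and the simplices of K are:

  0-simplices (10): [0], [1], [2], [3], [4], [5], [6], [7], [8], [9]
  1-simplices (21): [0,2], [0,4], [0,7], [1,3], [1,4], [1,5], [1,6], [1,8], [1,9], [2,4], [2,6], [3,5], [3,8], [3,9], [4,5], [4,8], [5,8], [6,8], [6,9], [7,8], [8,9]
  2-simplices (14): [0,2,4], [1,3,5], [1,3,8], [1,3,9], [1,4,5], [1,4,8], [1,5,8], [1,6,8], [1,6,9], [1,8,9], [3,5,8], [3,8,9], [4,5,8], [6,8,9]
  3-simplices (4): [1,3,5,8], [1,3,8,9], [1,4,5,8], [1,6,8,9]

so the chain groups are C_0 ≅ Z^10, C_1 ≅ Z^21, C_2 ≅ Z^14, C_3 ≅ Z^4.

∂_1: C_1 → C_0 sends each edge [p,q] (with p < q) to q − p. For instance
  ∂[8,9] = [9] − [8].
As a 10×21 matrix over Z this has rank 9, with invariant factors (1,1,1,1,1,1,1,1,1).

∂_2: C_2 → C_1 maps a triangle to the signed sum of its edges. For instance
  ∂[1,8,9] = [8,9] − [1,9] + [1,8],
  ∂[1,3,8] = [3,8] − [1,8] + [1,3].
This gives a 21×14 integer matrix of rank 10; reducing to Smith normal form yields diagonal entries (1,1,1,1,1,1,1,1,1,1).

Boundary ∂_3: C_3 → C_2 sends each 3-simplex σ to the alternating sum Σ_i (−1)^i (σ with its i-th vertex removed). For instance
  ∂[1,3,5,8] = [3,5,8] − [1,5,8] + [1,3,8] − [1,3,5],
  ∂[1,3,8,9] = [3,8,9] − [1,8,9] + [1,3,9] − [1,3,8].
As a 14×4 matrix over Z this has rank 4, with invariant factors (1,1,1,1).

Computing H_k = (kernel of ∂_k) / (image of ∂_{k+1}):

  H_1: rank ker ∂_1 − rank ∂_2 = (21 − 9) − 10 = 2, and the invariant factors of ∂_2 are all 1, so H_1 = Z^2.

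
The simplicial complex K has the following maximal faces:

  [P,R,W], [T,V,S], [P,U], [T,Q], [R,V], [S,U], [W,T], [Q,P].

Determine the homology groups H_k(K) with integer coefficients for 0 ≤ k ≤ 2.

K has 8 vertices, 12 edges, 2 triangles.
rank ∂_0 = 0, rank ∂_1 = 7 ⇒ b_0 = 8 − 0 − 7 = 1; all invariant factors of ∂_1 are 1 so no torsion. So H_0 = Z.
rank ∂_1 = 7, rank ∂_2 = 2 ⇒ b_1 = 12 − 7 − 2 = 3; all invariant factors of ∂_2 are 1 so no torsion. So H_1 = Z^3.
rank ∂_2 = 2, rank ∂_3 = 0 ⇒ b_2 = 2 − 2 − 0 = 0. So H_2 = 0.

H_0 = Z,  H_1 = Z^3,  H_2 = 0.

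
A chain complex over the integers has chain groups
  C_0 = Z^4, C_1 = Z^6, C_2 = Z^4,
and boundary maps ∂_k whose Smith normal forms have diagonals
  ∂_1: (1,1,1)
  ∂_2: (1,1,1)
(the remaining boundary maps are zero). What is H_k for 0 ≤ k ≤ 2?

H_0: b_0 = 4 − 0 − 3 = 1; torsion from ∂_1 factors > 1: none. So H_0 = Z.
H_1: b_1 = 6 − 3 − 3 = 0; torsion from ∂_2 factors > 1: none. So H_1 = 0.
H_2: b_2 = 4 − 3 − 0 = 1; torsion from ∂_3 factors > 1: none. So H_2 = Z.

H_0 = Z,  H_1 = 0,  H_2 = Z.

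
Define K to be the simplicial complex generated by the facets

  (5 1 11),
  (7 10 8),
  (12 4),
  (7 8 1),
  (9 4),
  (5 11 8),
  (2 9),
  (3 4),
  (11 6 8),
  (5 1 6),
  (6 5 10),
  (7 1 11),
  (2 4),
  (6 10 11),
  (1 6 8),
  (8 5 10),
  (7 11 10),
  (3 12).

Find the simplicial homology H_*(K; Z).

Take the total order 1 < 2 < 3 < 4 < 5 < 6 < 7 < 8 < 9 < 10 < 11 < 12 on the vertex set. Then K (dimension 2) consists of the simplices:

  0-simplices (12): [1], [2], [3], [4], [5], [6], [7], [8], [9], [10], [11], [12]
  1-simplices (24): (24 of them)
  2-simplices (12): [1,5,6], [1,5,11], [1,6,8], [1,7,8], [1,7,11], [5,6,10], [5,8,10], [5,8,11], [6,8,11], [6,10,11], [7,8,10], [7,10,11]

so the chain groups are C_0 ≅ Z^12, C_1 ≅ Z^24, C_2 ≅ Z^12.

The boundary map ∂_1: C_1 → C_0 sends each edge [p,q] (with p < q) to q − p.
The resulting 12×24 matrix has rank 10, and its Smith normal form has invariant factors (1,1,1,1,1,1,1,1,1,1).

∂_2: C_2 → C_1 acts by ∂[p,q,r] = [q,r] − [p,r] + [p,q]. For instance
  ∂[5,8,11] = [8,11] − [5,11] + [5,8],
  ∂[5,8,10] = [8,10] − [5,10] + [5,8].
The resulting 24×12 matrix has rank 12, and its Smith normal form has invariant factors (1,1,1,1,1,1,1,1,1,1,1,2).

Reading off H_k = ker ∂_k / im ∂_{k+1}:

  H_0: rank C_0 − rank ∂_1 = 12 − 10 = 2, and the invariant factors of ∂_1 are all 1, so H_0 = Z^2.
  H_1: rank ker ∂_1 − rank ∂_2 = (24 − 10) − 12 = 2, and ∂_2 has invariant factor 2 > 1, so H_1 = Z^2 ⊕ Z/2.
  H_2: rank ker ∂_2 − rank ∂_3 = (12 − 12) − 0 = 0, and there is no ∂_3, so H_2 = 0.

(K is a triangulation of the disjoint union of the real projective plane RP^2 and a wedge of 2 circles.)

H_0 = Z^2,  H_1 = Z^2 ⊕ Z/2,  H_2 = 0.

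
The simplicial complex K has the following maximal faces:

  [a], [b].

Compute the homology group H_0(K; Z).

H_0 ≅ Z^2.

Fix the vertex order a < b and write every simplex with vertices in increasing order. Then dim K = 0 and the simplices of K are:

  0-simplices (2): a, b

so the chain groups are C_0 ≅ Z^2.

Reading off H_k = ker ∂_k / im ∂_{k+1}:

  H_0: rank C_0 − rank ∂_1 = 2 − 0 = 2, and there is no ∂_1, so H_0 ≅ Z^2.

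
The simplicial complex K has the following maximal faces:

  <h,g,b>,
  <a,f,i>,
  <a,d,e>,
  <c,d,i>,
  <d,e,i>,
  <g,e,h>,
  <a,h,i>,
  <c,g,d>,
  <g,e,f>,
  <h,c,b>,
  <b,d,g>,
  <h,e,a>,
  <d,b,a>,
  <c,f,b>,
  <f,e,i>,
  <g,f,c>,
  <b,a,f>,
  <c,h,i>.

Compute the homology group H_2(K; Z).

H_2 = 0.

Fix the vertex order a < b < c < d < e < f < g < h < i and write every simplex with vertices in increasing order. Then dim K = 2 and the simplices of K are:

  0-simplices (9): a, b, c, d, e, f, g, h, i
  1-simplices (27): ab, ad, ae, af, ah, ai, bc, bd, bf, bg, bh, cd, cf, cg, ch, ci, de, dg, di, ef, eg, eh, ei, fg, fi, gh, hi
  2-simplices (18): abd, abf, ade, aeh, afi, ahi, bcf, bch, bdg, bgh, cdg, cdi, cfg, chi, dei, efg, efi, egh

Hence C_0 ≅ Z^9, C_1 ≅ Z^27, C_2 ≅ Z^18.

∂_1: C_1 → C_0 is given by ∂[p,q] = [q] − [p].
The 9×27 boundary matrix has rank 8 and Smith normal form diag(1,1,1,1,1,1,1,1).

∂_2: C_2 → C_1 maps a triangle to the signed sum of its edges. For instance
  ∂efi = fi − ei + ef,
  ∂cdg = dg − cg + cd.
The resulting 27×18 matrix has rank 18, and its Smith normal form has invariant factors (1,1,1,1,1,1,1,1,1,1,1,1,1,1,1,1,1,2).

Now H_k = ker ∂_k / im ∂_{k+1}, so:

  H_2: rank ker ∂_2 − rank ∂_3 = (18 − 18) − 0 = 0, and there is no ∂_3, so H_2 = 0.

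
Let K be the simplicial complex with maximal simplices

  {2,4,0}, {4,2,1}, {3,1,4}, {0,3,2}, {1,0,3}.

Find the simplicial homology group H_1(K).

Take the total order 0 < 1 < 2 < 3 < 4 on the vertex set. Then K (dimension 2) consists of the simplices:

  0-simplices (5): [0], [1], [2], [3], [4]
  1-simplices (10): [0,1], [0,2], [0,3], [0,4], [1,2], [1,3], [1,4], [2,3], [2,4], [3,4]
  2-simplices (5): [0,1,3], [0,2,3], [0,2,4], [1,2,4], [1,3,4]

so the chain groups are C_0 ≅ Z^5, C_1 ≅ Z^10, C_2 ≅ Z^5.

Boundary ∂_1: C_1 → C_0 sends each edge [p,q] (with p < q) to q − p. For instance
  ∂[2,3] = [3] − [2].
The 5×10 boundary matrix has rank 4 and Smith normal form diag(1,1,1,1).

Boundary ∂_2: C_2 → C_1 sends each 2-simplex [p,q,r] to [q,r] − [p,r] + [p,q]. For instance
  ∂[0,2,4] = [2,4] − [0,4] + [0,2],
  ∂[1,3,4] = [3,4] − [1,4] + [1,3].
The resulting 10×5 matrix has rank 5, and its Smith normal form has invariant factors (1,1,1,1,1).

From H_k ≅ ker(∂_k) / im(∂_{k+1}) we obtain:

  H_1: rank ker ∂_1 − rank ∂_2 = (10 − 4) − 5 = 1, and the invariant factors of ∂_2 are all 1, so H_1 = Z.

H_1 ≅ Z.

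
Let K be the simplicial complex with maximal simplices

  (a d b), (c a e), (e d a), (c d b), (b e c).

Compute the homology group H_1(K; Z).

H_1 = Z.

Order the vertices as a < b < c < d < e. Listing each simplex with vertices in this order, K has dimension 2 with simplices:

  0-simplices (5): a, b, c, d, e
  1-simplices (10): ab, ac, ad, ae, bc, bd, be, cd, ce, de
  2-simplices (5): abd, ace, ade, bcd, bce

so the chain groups are C_0 ≅ Z^5, C_1 ≅ Z^10, C_2 ≅ Z^5.

The boundary map ∂_1: C_1 → C_0 is given by ∂[p,q] = [q] − [p].
The 5×10 boundary matrix has rank 4 and Smith normal form diag(1,1,1,1).

Boundary ∂_2: C_2 → C_1 acts by ∂[p,q,r] = [q,r] − [p,r] + [p,q]. For instance
  ∂abd = bd − ad + ab,
  ∂bce = ce − be + bc.
This gives a 10×5 integer matrix of rank 5; reducing to Smith normal form yields diagonal entries (1,1,1,1,1).

Computing H_k = (kernel of ∂_k) / (image of ∂_{k+1}):

  H_1: rank ker ∂_1 − rank ∂_2 = (10 − 4) − 5 = 1, and the invariant factors of ∂_2 are all 1, so H_1 ≅ Z.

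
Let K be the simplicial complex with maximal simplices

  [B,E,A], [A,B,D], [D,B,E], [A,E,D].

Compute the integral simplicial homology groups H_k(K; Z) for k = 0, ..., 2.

Take the total order A < B < D < E on the vertex set. Then K (dimension 2) consists of the simplices:

  0-simplices (4): A, B, D, E
  1-simplices (6): AB, AD, AE, BD, BE, DE
  2-simplices (4): ABD, ABE, ADE, BDE

so the chain groups are C_0 ≅ Z^4, C_1 ≅ Z^6, C_2 ≅ Z^4.

∂_1: C_1 → C_0 maps an edge to its endpoints' difference, ∂[p,q] = q − p. For instance
  ∂DE = E − D.
The resulting 4×6 matrix has rank 3, and its Smith normal form has invariant factors (1,1,1).

Boundary ∂_2: C_2 → C_1 sends each 2-simplex [p,q,r] to [q,r] − [p,r] + [p,q]. For instance
  ∂BDE = DE − BE + BD,
  ∂ADE = DE − AE + AD.
As a 6×4 matrix over Z this has rank 3, with invariant factors (1,1,1).

Computing H_k = (kernel of ∂_k) / (image of ∂_{k+1}):

  H_0: rank C_0 − rank ∂_1 = 4 − 3 = 1, and the invariant factors of ∂_1 are all 1, so H_0 = Z.
  H_1: rank ker ∂_1 − rank ∂_2 = (6 − 3) − 3 = 0, and the invariant factors of ∂_2 are all 1, so H_1 = 0.
  H_2: rank ker ∂_2 − rank ∂_3 = (4 − 3) − 0 = 1, and there is no ∂_3, so H_2 = Z.

H_0 ≅ Z,  H_1 = 0,  H_2 ≅ Z.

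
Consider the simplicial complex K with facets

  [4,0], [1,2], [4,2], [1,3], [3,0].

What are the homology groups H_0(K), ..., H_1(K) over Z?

H_0 = Z,  H_1 = Z.

Take the total order 0 < 1 < 2 < 3 < 4 on the vertex set. Then K (dimension 1) consists of the simplices:

  0-simplices (5): [0], [1], [2], [3], [4]
  1-simplices (5): [0,3], [0,4], [1,2], [1,3], [2,4]

giving chain groups C_0 ≅ Z^5, C_1 ≅ Z^5.

Boundary ∂_1: C_1 → C_0 maps an edge to its endpoints' difference, ∂[p,q] = q − p.
The 5×5 boundary matrix has rank 4 and Smith normal form diag(1,1,1,1).

From H_k ≅ ker(∂_k) / im(∂_{k+1}) we obtain:

  H_0: rank C_0 − rank ∂_1 = 5 − 4 = 1, and the invariant factors of ∂_1 are all 1, so H_0 = Z.
  H_1: rank ker ∂_1 − rank ∂_2 = (5 − 4) − 0 = 1, and there is no ∂_2, so H_1 = Z.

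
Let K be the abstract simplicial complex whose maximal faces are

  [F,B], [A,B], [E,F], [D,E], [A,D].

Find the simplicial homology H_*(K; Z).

H_0 ≅ Z,  H_1 ≅ Z.

K has 5 vertices, 5 edges.
rank ∂_0 = 0, rank ∂_1 = 4 ⇒ b_0 = 5 − 0 − 4 = 1; all invariant factors of ∂_1 are 1 so no torsion. So H_0 ≅ Z.
rank ∂_1 = 4, rank ∂_2 = 0 ⇒ b_1 = 5 − 4 − 0 = 1. So H_1 ≅ Z.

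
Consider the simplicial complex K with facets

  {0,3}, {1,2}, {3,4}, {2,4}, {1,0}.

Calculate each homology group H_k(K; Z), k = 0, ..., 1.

H_0 ≅ Z,  H_1 ≅ Z.

Order the vertices as 0 < 1 < 2 < 3 < 4. Listing each simplex with vertices in this order, K has dimension 1 with simplices:

  0-simplices (5): [0], [1], [2], [3], [4]
  1-simplices (5): [0,1], [0,3], [1,2], [2,4], [3,4]

Hence C_0 ≅ Z^5, C_1 ≅ Z^5.

The boundary map ∂_1: C_1 → C_0 sends each edge [p,q] (with p < q) to q − p. For instance
  ∂[0,3] = [3] − [0].
As a 5×5 matrix over Z this has rank 4, with invariant factors (1,1,1,1).

Reading off H_k = ker ∂_k / im ∂_{k+1}:

  H_0: rank C_0 − rank ∂_1 = 5 − 4 = 1, and the invariant factors of ∂_1 are all 1, so H_0 = Z.
  H_1: rank ker ∂_1 − rank ∂_2 = (5 − 4) − 0 = 1, and there is no ∂_2, so H_1 = Z.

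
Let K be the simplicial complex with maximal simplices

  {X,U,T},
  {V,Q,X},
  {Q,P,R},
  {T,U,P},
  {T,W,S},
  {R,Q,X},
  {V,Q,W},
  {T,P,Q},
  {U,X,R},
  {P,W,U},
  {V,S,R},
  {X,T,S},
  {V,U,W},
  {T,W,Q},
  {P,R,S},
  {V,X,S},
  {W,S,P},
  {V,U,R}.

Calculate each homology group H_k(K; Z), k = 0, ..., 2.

We work with the vertex ordering P < Q < R < S < T < U < V < W < X. The simplices of K, each written with vertices in increasing order, are:

  0-simplices (9): P, Q, R, S, T, U, V, W, X
  1-simplices (27): PQ, PR, PS, PT, PU, PW, QR, QT, QV, QW, QX, RS, RU, RV, RX, ST, SV, SW, SX, TU, TW, TX, UV, UW, UX, VW, VX
  2-simplices (18): PQR, PQT, PRS, PSW, PTU, PUW, QRX, QTW, QVW, QVX, RSV, RUV, RUX, STW, STX, SVX, TUX, UVW

so the chain groups are C_0 ≅ Z^9, C_1 ≅ Z^27, C_2 ≅ Z^18.

The boundary map ∂_1: C_1 → C_0 is given by ∂[p,q] = [q] − [p]. For instance
  ∂PQ = Q − P.
The 9×27 boundary matrix has rank 8 and Smith normal form diag(1,1,1,1,1,1,1,1).

The boundary map ∂_2: C_2 → C_1 acts by ∂[p,q,r] = [q,r] − [p,r] + [p,q]. For instance
  ∂QRX = RX − QX + QR,
  ∂RUV = UV − RV + RU.
This gives a 27×18 integer matrix of rank 18; reducing to Smith normal form yields diagonal entries (1,1,1,1,1,1,1,1,1,1,1,1,1,1,1,1,1,2).

Computing H_k = (kernel of ∂_k) / (image of ∂_{k+1}):

  H_0: rank C_0 − rank ∂_1 = 9 − 8 = 1, and the invariant factors of ∂_1 are all 1, so H_0 ≅ Z.
  H_1: rank ker ∂_1 − rank ∂_2 = (27 − 8) − 18 = 1, and ∂_2 has invariant factor 2 > 1, so H_1 ≅ Z ⊕ Z/2.
  H_2: rank ker ∂_2 − rank ∂_3 = (18 − 18) − 0 = 0, and there is no ∂_3, so H_2 ≅ 0.

(K is a triangulation of the Klein bottle.)

H_0 = Z,  H_1 = Z ⊕ Z/2,  H_2 = 0.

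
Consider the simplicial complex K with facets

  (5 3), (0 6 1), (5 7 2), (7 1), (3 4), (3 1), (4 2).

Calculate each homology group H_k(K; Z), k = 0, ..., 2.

H_0 ≅ Z,  H_1 ≅ Z^2,  H_2 = 0.

Order the vertices as 0 < 1 < 2 < 3 < 4 < 5 < 6 < 7. Listing each simplex with vertices in this order, K has dimension 2 with simplices:

  0-simplices (8): [0], [1], [2], [3], [4], [5], [6], [7]
  1-simplices (11): [0,1], [0,6], [1,3], [1,6], [1,7], [2,4], [2,5], [2,7], [3,4], [3,5], [5,7]
  2-simplices (2): [0,1,6], [2,5,7]

giving chain groups C_0 ≅ Z^8, C_1 ≅ Z^11, C_2 ≅ Z^2.

∂_1: C_1 → C_0 is given by ∂[p,q] = [q] − [p].
The 8×11 boundary matrix has rank 7 and Smith normal form diag(1,1,1,1,1,1,1).

The boundary map ∂_2: C_2 → C_1 acts by ∂[p,q,r] = [q,r] − [p,r] + [p,q]. For instance
  ∂[0,1,6] = [1,6] − [0,6] + [0,1],
  ∂[2,5,7] = [5,7] − [2,7] + [2,5].
This gives a 11×2 integer matrix of rank 2; reducing to Smith normal form yields diagonal entries (1,1).

Now H_k = ker ∂_k / im ∂_{k+1}, so:

  H_0: rank C_0 − rank ∂_1 = 8 − 7 = 1, and the invariant factors of ∂_1 are all 1, so H_0 = Z.
  H_1: rank ker ∂_1 − rank ∂_2 = (11 − 7) − 2 = 2, and the invariant factors of ∂_2 are all 1, so H_1 = Z^2.
  H_2: rank ker ∂_2 − rank ∂_3 = (2 − 2) − 0 = 0, and there is no ∂_3, so H_2 = 0.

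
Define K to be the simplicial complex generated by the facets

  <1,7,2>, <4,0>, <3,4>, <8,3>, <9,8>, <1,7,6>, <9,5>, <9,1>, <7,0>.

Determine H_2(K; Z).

H_2 = 0.

Fix the vertex order 0 < 1 < 2 < 3 < 4 < 5 < 6 < 7 < 8 < 9 and write every simplex with vertices in increasing order. Then dim K = 2 and the simplices of K are:

  0-simplices (10): [0], [1], [2], [3], [4], [5], [6], [7], [8], [9]
  1-simplices (12): [0,4], [0,7], [1,2], [1,6], [1,7], [1,9], [2,7], [3,4], [3,8], [5,9], [6,7], [8,9]
  2-simplices (2): [1,2,7], [1,6,7]

giving chain groups C_0 ≅ Z^10, C_1 ≅ Z^12, C_2 ≅ Z^2.

The boundary map ∂_1: C_1 → C_0 maps an edge to its endpoints' difference, ∂[p,q] = q − p. For instance
  ∂[6,7] = [7] − [6].
The 10×12 boundary matrix has rank 9 and Smith normal form diag(1,1,1,1,1,1,1,1,1).

Boundary ∂_2: C_2 → C_1 sends each 2-simplex [p,q,r] to [q,r] − [p,r] + [p,q]. For instance
  ∂[1,6,7] = [6,7] − [1,7] + [1,6],
  ∂[1,2,7] = [2,7] − [1,7] + [1,2].
As a 12×2 matrix over Z this has rank 2, with invariant factors (1,1).

From H_k ≅ ker(∂_k) / im(∂_{k+1}) we obtain:

  H_2: rank ker ∂_2 − rank ∂_3 = (2 − 2) − 0 = 0, and there is no ∂_3, so H_2 = 0.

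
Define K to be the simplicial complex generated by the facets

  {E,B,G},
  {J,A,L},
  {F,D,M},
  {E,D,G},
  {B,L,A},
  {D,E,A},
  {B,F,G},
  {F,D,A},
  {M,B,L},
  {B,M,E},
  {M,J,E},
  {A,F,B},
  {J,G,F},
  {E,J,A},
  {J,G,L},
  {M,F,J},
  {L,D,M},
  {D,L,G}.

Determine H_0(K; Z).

Take the total order A < B < D < E < F < G < J < L < M on the vertex set. Then K (dimension 2) consists of the simplices:

  0-simplices (9): A, B, D, E, F, G, J, L, M
  1-simplices (27): AB, AD, AE, AF, AJ, AL, BE, BF, BG, BL, BM, DE, DF, DG, DL, DM, EG, EJ, EM, FG, FJ, FM, GJ, GL, JL, JM, LM
  2-simplices (18): ABF, ABL, ADE, ADF, AEJ, AJL, BEG, BEM, BFG, BLM, DEG, DFM, DGL, DLM, EJM, FGJ, FJM, GJL

Hence C_0 ≅ Z^9, C_1 ≅ Z^27, C_2 ≅ Z^18.

∂_1: C_1 → C_0 maps an edge to its endpoints' difference, ∂[p,q] = q − p. For instance
  ∂EM = M − E.
This gives a 9×27 integer matrix of rank 8; reducing to Smith normal form yields diagonal entries (1,1,1,1,1,1,1,1).

Boundary ∂_2: C_2 → C_1 maps a triangle to the signed sum of its edges. For instance
  ∂FJM = JM − FM + FJ,
  ∂BLM = LM − BM + BL.
As a 27×18 matrix over Z this has rank 17, with invariant factors (1,1,1,1,1,1,1,1,1,1,1,1,1,1,1,1,1).

Now H_k = ker ∂_k / im ∂_{k+1}, so:

  H_0: rank C_0 − rank ∂_1 = 9 − 8 = 1, and the invariant factors of ∂_1 are all 1, so H_0 = Z.

H_0 = Z.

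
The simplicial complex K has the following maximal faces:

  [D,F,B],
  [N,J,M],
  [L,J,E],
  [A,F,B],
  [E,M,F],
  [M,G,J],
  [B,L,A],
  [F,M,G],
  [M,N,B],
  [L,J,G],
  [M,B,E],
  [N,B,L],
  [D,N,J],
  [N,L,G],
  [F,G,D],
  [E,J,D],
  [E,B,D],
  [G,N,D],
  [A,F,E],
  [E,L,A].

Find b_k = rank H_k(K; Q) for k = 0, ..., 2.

b_0 = 1, b_1 = 1, b_2 = 0.

Order the vertices as A < B < D < E < F < G < J < L < M < N. Listing each simplex with vertices in this order, K has dimension 2 with simplices:

  0-simplices (10): A, B, D, E, F, G, J, L, M, N
  1-simplices (30): AB, AE, AF, AL, BD, BE, BF, BL, BM, BN, DE, DF, DG, DJ, DN, EF, EJ, EL, EM, FG, FM, GJ, GL, GM, GN, JL, JM, JN, LN, MN
  2-simplices (20): ABF, ABL, AEF, AEL, BDE, BDF, BEM, BLN, BMN, DEJ, DFG, DGN, DJN, EFM, EJL, FGM, GJL, GJM, GLN, JMN

giving chain groups C_0 ≅ Z^10, C_1 ≅ Z^30, C_2 ≅ Z^20.

The boundary map ∂_1: C_1 → C_0 maps an edge to its endpoints' difference, ∂[p,q] = q − p. For instance
  ∂BD = D − B.
This gives a 10×30 integer matrix of rank 9; reducing to Smith normal form yields diagonal entries (1,1,1,1,1,1,1,1,1).

The boundary map ∂_2: C_2 → C_1 maps a triangle to the signed sum of its edges. For instance
  ∂AEF = EF − AF + AE,
  ∂BEM = EM − BM + BE.
This gives a 30×20 integer matrix of rank 20; reducing to Smith normal form yields diagonal entries (1,1,1,1,1,1,1,1,1,1,1,1,1,1,1,1,1,1,1,2).

Computing H_k = (kernel of ∂_k) / (image of ∂_{k+1}):

  H_0: rank C_0 − rank ∂_1 = 10 − 9 = 1, and the invariant factors of ∂_1 are all 1, so H_0 = Z.
  H_1: rank ker ∂_1 − rank ∂_2 = (30 − 9) − 20 = 1, and ∂_2 has invariant factor 2 > 1, so H_1 = Z ⊕ Z/2.
  H_2: rank ker ∂_2 − rank ∂_3 = (20 − 20) − 0 = 0, and there is no ∂_3, so H_2 = 0.

As a check, the Euler characteristic is 10 − 30 + 20 = 0, which agrees with 1 − 1 + 0 = 0.
(K is a triangulation of the Klein bottle.)

Hence the Betti numbers are b_0 = 1, b_1 = 1, b_2 = 0.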